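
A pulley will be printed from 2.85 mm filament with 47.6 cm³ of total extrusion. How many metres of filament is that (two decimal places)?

7.46 m

Filament cross-section = π × (2.85/2)² = 6.3794 mm².
L = 47600 mm³ / 6.3794 mm² = 7461.52 mm, i.e. 7.46 m.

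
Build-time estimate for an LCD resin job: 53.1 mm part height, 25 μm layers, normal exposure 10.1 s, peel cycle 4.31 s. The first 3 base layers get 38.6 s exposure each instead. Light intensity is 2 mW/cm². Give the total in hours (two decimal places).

8.53 hours

Number of layers: 53.1 / 0.025 → 2124 (rounded up).
Burn-in layers: 3 × (38.6 + 4.31) → 128.73 s.
Remaining layers = 2121 × (10.1 + 4.31) = 30563.61 s.
Total = 128.73 + 30563.61 = 30692.34 s = 8.53 hours.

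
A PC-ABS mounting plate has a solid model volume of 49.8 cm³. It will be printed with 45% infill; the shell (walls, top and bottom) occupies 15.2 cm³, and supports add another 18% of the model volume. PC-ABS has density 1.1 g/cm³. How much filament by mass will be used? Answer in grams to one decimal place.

Interior volume = 49.8 − 15.2, so 34.6 cm³.
Infill deposited: 0.45 × 34.6 → 15.57 cm³.
Support = 0.18 × 49.8, so 8.964 cm³.
Total extruded: 15.2 + 15.57 + 8.964 → 39.734 cm³.
Mass = 39.734 × 1.1 = 43.7074 g.

43.7 g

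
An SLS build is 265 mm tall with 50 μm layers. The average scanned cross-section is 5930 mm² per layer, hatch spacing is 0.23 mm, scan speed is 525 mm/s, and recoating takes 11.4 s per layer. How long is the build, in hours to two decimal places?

89.08 hours

Number of layers: 265 / 0.05 → 5300 (rounded up).
Scan path per layer = 5930 / 0.23, so 25782.6 mm.
Laser time per layer = 25782.6 / 525, so 49.1097 s.
Per-layer time = 49.1097 + 11.4 = 60.5097 s.
Total: 5300 × 60.5097 s = 320701.41 s → 89.08 hours.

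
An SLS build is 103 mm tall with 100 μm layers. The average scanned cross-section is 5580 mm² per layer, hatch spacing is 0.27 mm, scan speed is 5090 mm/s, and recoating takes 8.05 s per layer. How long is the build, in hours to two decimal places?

Layers = ⌈103/0.1⌉ = 1030.
Scan path per layer: 5580 / 0.27 → 20666.7 mm.
Scan time per layer: 20666.7 / 5090 → 4.0603 s.
Per-layer time: 4.0603 + 8.05 → 12.1103 s.
1030 layers × 12.1103 s/layer = 12473.609 s, i.e. 3.46 hours.

3.46 hours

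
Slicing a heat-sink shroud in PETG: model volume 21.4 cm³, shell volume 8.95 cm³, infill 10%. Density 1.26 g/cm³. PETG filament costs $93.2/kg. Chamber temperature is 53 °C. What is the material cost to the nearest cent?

Interior volume: 21.4 − 8.95 → 12.45 cm³.
Infill volume = 0.10 × 12.45 = 1.245 cm³.
Total printed volume = 8.95 + 1.245 = 10.195 cm³.
Mass = 10.195 × 1.26, so 12.8457 g.
Cost = 12.8457 g / 1000 × $93.2/kg = $1.20.

$1.20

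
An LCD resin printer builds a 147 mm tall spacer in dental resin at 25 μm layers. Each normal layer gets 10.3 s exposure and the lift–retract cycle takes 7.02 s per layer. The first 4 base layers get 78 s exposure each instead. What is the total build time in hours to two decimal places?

28.36 hours

Number of layers: 147 / 0.025 → 5880 (rounded up).
Burn-in layers = 4 × (78 + 7.02), so 340.08 s.
Regular layers = 5876 × (10.3 + 7.02) = 101772.32 s.
Total = 340.08 + 101772.32 = 102112.4 s = 28.36 hours.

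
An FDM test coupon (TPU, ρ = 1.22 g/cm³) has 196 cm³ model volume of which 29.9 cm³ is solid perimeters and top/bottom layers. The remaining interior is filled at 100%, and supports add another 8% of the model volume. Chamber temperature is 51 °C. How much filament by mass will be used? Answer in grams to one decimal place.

258.2 g

Interior volume = 196 − 29.9 = 166.1 cm³.
Deposited infill = 1.00 × 166.1, so 166.1 cm³.
Support: 0.08 × 196 → 15.68 cm³.
Deposited volume = 29.9 + 166.1 + 15.68, so 211.68 cm³.
Mass = 211.68 × 1.22, so 258.2496 g.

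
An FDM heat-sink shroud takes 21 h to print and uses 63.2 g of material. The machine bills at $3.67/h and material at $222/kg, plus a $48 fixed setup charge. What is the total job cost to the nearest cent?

Machine-time cost = 3.67 × 21 = $77.07.
Material cost: 222 × 63.2/1000 → $14.0304.
Adding setup: 77.07 + 14.0304 + 48 → 139.1004 ≈ $139.10.

$139.10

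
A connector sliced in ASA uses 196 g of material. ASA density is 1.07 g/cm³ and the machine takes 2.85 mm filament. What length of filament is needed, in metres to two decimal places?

28.71 m

Extruded volume: 196/1.07 = 183.1776 cm³ (183177.6 mm³).
Cross-section of 2.85 mm filament: π·(2.85/2)² = 6.3794 mm².
L = V/A = 183177.6/6.3794 = 28713.92 mm → 28.71 m.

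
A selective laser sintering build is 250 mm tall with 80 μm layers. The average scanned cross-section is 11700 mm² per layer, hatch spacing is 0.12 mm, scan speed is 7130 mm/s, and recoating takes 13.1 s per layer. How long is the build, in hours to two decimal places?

Layer count = ceil(250 / 0.08) = 3125.
Scan path per layer = 11700 / 0.12 = 97500 mm.
Per-layer scan time: 97500 / 7130 → 13.6746 s.
Per-layer time = 13.6746 + 13.1 = 26.7746 s.
3125 layers × 26.7746 s/layer = 83670.625 s, i.e. 23.24 hours.

23.24 hours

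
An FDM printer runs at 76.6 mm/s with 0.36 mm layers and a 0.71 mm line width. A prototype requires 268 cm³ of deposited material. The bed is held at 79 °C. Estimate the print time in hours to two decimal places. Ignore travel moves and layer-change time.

3.80 hours

Line area = 0.36 × 0.71 = 0.2556 mm².
Total extruded path = 268000/0.2556 = 1048513.3 mm.
Print-move time = 1048513.3 / 76.6, so 13688.2 s.
13688.2 s = 3.80 hours.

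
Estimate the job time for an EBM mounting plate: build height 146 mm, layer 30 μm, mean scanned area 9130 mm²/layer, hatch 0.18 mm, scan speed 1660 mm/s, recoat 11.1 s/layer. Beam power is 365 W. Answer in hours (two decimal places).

56.32 hours

Layer count = ceil(146 / 0.03) = 4867.
Scan path per layer: 9130 / 0.18 → 50722.2 mm.
Beam time per layer: 50722.2 / 1660 → 30.5555 s.
Time per layer: 30.5555 + 11.1 → 41.6555 s.
4867 layers × 41.6555 s/layer = 202737.3185 s, i.e. 56.32 hours.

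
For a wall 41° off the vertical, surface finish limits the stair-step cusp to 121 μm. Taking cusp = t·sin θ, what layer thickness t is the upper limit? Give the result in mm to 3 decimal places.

0.184 mm

sin(41°) = 0.6561; t_max = 0.121/0.6561 = 0.184 mm.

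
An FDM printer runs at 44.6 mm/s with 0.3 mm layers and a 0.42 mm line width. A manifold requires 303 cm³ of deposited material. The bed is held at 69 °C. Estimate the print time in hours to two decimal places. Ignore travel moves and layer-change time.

14.98 hours

Bead cross-section = 0.3 × 0.42, so 0.126 mm².
Total extruded path = 303000/0.126 = 2404761.9 mm.
Extrusion time = 2404761.9 / 44.6, so 53918.4 s.
53918.4 s = 14.98 hours.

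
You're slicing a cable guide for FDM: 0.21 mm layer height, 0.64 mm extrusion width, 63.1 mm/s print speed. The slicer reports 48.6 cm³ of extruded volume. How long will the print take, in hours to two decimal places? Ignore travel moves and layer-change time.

Bead cross-section: 0.21 × 0.64 → 0.1344 mm².
Total extruded path = 48600/0.1344 = 361607.1 mm.
Print-move time: 361607.1 / 63.1 → 5730.7 s.
In the requested units: 5730.7 s = 1.59 hours.

1.59 hours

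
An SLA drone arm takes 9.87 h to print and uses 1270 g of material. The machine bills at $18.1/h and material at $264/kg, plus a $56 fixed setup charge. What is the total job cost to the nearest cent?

$569.93

Time charge: 18.1 × 9.87 → $178.647.
Material charge: 264 × 1270/1000 → $335.28.
Adding setup: 178.647 + 335.28 + 56 → 569.927 ≈ $569.93.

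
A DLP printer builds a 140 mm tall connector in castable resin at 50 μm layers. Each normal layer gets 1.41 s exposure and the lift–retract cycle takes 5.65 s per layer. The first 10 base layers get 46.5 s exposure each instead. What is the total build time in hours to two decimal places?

5.62 hours

Number of layers: 140 / 0.05 → 2800 (rounded up).
Burn-in layers = 10 × (46.5 + 5.65) = 521.5 s.
Regular layers = 2790 × (1.41 + 5.65) = 19697.4 s.
Total = 521.5 + 19697.4 = 20218.9 s = 5.62 hours.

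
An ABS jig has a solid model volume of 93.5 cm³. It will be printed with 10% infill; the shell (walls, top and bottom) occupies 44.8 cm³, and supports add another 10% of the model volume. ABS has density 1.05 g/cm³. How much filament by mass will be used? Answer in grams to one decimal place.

62.0 g

Interior volume = 93.5 − 44.8, so 48.7 cm³.
Infill volume = 0.10 × 48.7, so 4.87 cm³.
Support = 0.10 × 93.5, so 9.35 cm³.
Total printed volume: 44.8 + 4.87 + 9.35 → 59.02 cm³.
Mass = 59.02 × 1.05 = 61.971 g.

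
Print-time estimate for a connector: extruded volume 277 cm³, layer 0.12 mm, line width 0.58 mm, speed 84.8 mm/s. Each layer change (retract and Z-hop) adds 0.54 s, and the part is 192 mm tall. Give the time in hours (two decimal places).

Bead cross-section = 0.12 × 0.58, so 0.0696 mm².
Toolpath length = 277 cm³ / 0.0696 mm² = 277000 / 0.0696 = 3979885.1 mm.
Extrusion time = 3979885.1 / 84.8, so 46932.6 s.
Layers = ⌈192/0.12⌉ = 1600.
Layer-change overhead = 1600 × 0.54 = 864 s.
Altogether 46932.6 + 864 = 47796.6 s, i.e. 13.28 hours.

13.28 hours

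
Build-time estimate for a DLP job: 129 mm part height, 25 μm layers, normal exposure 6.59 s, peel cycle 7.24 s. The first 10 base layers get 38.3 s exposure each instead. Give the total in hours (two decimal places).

Layer count = ceil(129 / 0.025) = 5160.
Burn-in layers: 10 × (38.3 + 7.24) → 455.4 s.
Remaining layers = 5150 × (6.59 + 7.24) = 71224.5 s.
Sum: 455.4 + 71224.5 = 71679.9 s → 19.91 hours.

19.91 hours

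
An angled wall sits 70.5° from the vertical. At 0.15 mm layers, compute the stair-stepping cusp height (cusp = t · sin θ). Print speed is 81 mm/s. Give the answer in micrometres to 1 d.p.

141.4 μm

Cusp = layer height × sin(70.5°) = 0.15 × 0.9426 = 0.14139 mm = 141.4 μm.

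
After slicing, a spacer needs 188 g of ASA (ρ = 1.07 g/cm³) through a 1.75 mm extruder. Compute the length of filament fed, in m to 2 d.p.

Extruded volume: 188/1.07 = 175.7009 cm³ (175700.9 mm³).
Cross-section of 1.75 mm filament: π·(1.75/2)² = 2.4053 mm².
Length = 175700.9 / 2.4053 = 73047.4 mm = 73.05 m.

73.05 m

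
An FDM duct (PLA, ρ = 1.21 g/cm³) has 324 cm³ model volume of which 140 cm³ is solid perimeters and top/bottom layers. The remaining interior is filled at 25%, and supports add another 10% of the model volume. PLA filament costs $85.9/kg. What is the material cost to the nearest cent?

Infill region: 324 − 140 → 184 cm³.
Infill deposited = 0.25 × 184, so 46 cm³.
Support = 0.10 × 324, so 32.4 cm³.
Deposited volume = 140 + 46 + 32.4, so 218.4 cm³.
Mass = 218.4 × 1.21 = 264.264 g.
At $85.9/kg: 264.264/1000 × 85.9 = $22.70.

$22.70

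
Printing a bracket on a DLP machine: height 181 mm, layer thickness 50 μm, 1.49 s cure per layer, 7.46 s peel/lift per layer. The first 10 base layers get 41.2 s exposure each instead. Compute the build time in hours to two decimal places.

Layers = ⌈181/0.05⌉ = 3620.
Burn-in layers = 10 × (41.2 + 7.46) = 486.6 s.
Normal layers = 3610 × (1.49 + 7.46) = 32309.5 s.
Sum: 486.6 + 32309.5 = 32796.1 s → 9.11 hours.

9.11 hours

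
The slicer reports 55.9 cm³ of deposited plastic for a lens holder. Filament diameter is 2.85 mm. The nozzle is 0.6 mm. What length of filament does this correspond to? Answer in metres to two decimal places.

Cross-section of 2.85 mm filament: π·(2.85/2)² = 6.3794 mm².
L = 55900 mm³ / 6.3794 mm² = 8762.58 mm, i.e. 8.76 m.

8.76 m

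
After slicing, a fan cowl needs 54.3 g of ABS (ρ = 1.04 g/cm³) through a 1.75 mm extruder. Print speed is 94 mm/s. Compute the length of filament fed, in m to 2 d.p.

Extruded volume: 54.3/1.04 = 52.2115 cm³ (52211.5 mm³).
Cross-section of 1.75 mm filament: π·(1.75/2)² = 2.4053 mm².
Length = 52211.5 / 2.4053 = 21706.86 mm = 21.71 m.

21.71 m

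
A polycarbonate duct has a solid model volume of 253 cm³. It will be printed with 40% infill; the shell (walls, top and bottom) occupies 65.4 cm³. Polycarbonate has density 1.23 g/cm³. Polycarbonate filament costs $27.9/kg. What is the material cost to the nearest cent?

Infill region = 253 − 65.4, so 187.6 cm³.
Infill volume = 0.40 × 187.6 = 75.04 cm³.
Total printed volume = 65.4 + 75.04, so 140.44 cm³.
Mass = 140.44 × 1.23, so 172.7412 g.
At $27.9/kg: 172.7412/1000 × 27.9 = $4.82.

$4.82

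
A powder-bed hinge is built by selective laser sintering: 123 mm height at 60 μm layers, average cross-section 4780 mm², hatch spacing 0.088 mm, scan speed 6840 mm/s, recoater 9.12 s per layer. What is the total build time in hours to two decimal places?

Layer count = ceil(123 / 0.06) = 2050.
Hatch length per layer: 4780 / 0.088 → 54318.2 mm.
Scan time per layer = 54318.2 / 6840, so 7.9413 s.
Time per layer = 7.9413 + 9.12, so 17.0613 s.
Build time = 2050 × 17.0613 = 34975.665 s = 9.72 hours.

9.72 hours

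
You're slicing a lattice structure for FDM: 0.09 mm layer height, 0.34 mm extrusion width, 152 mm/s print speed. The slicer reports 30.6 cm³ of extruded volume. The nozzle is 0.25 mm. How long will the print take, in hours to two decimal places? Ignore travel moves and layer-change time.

1.83 hours

Bead cross-section = 0.09 × 0.34, so 0.0306 mm².
Path length: 30600 mm³ / 0.0306 mm² → 1000000 mm.
Print-move time: 1000000 / 152 → 6578.9 s.
That's 6578.9 s → 1.83 hours.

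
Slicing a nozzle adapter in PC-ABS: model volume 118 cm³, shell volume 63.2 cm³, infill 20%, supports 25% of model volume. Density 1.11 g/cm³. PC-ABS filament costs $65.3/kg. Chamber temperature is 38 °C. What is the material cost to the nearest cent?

$7.51

Interior volume: 118 − 63.2 → 54.8 cm³.
Infill volume = 0.20 × 54.8 = 10.96 cm³.
Support: 0.25 × 118 → 29.5 cm³.
Deposited volume = 63.2 + 10.96 + 29.5, so 103.66 cm³.
Mass: 103.66 × 1.11 → 115.0626 g.
At $65.3/kg: 115.0626/1000 × 65.3 = $7.51.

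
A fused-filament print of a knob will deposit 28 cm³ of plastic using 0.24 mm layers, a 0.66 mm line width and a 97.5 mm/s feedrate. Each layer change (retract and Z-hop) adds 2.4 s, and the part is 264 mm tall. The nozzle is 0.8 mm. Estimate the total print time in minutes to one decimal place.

74.2 minutes

Line area: 0.24 × 0.66 → 0.1584 mm².
Path length: 28000 mm³ / 0.1584 mm² → 176767.7 mm.
Print-move time = 176767.7 / 97.5, so 1813 s.
Layer count = ceil(264 / 0.24) = 1100.
Non-print overhead = 1100 × 2.4, so 2640 s.
Altogether 1813 + 2640 = 4453 s, i.e. 74.2 minutes.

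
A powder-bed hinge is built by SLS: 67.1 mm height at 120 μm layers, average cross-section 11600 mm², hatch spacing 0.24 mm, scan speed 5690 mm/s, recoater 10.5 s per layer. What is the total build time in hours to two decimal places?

Layer count = ceil(67.1 / 0.12) = 560.
Hatch length per layer = 11600 / 0.24, so 48333.3 mm.
Laser time per layer: 48333.3 / 5690 → 8.4944 s.
Layer cycle = 8.4944 + 10.5, so 18.9944 s.
560 layers × 18.9944 s/layer = 10636.864 s, i.e. 2.95 hours.

2.95 hours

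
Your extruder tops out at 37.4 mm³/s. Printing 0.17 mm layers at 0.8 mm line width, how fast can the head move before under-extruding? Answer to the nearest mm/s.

275 mm/s

Extrusion cross-section = 0.17 × 0.8 = 0.136 mm².
Max speed = 37.4 / 0.136 = 275.00 ≈ 275 mm/s.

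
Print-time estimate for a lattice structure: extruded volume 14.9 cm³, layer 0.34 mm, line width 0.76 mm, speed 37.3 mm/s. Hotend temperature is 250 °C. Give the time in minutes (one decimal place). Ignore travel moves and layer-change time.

Bead cross-section = 0.34 × 0.76 = 0.2584 mm².
Total extruded path = 14900/0.2584 = 57662.5 mm.
Time extruding = 57662.5 / 37.3, so 1545.9 s.
1545.9 s = 25.8 minutes.

25.8 minutes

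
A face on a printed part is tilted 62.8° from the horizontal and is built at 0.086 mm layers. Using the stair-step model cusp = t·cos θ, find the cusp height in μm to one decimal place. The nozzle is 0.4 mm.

39.3 μm

h_c = t·cos θ = 0.086 × 0.4571 = 0.039311 mm (39.3 μm).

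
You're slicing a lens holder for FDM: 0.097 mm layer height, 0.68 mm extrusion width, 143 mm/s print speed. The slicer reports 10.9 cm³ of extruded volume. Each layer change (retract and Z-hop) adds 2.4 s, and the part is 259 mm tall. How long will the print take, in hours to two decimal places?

2.10 hours

Line area = 0.097 × 0.68, so 0.06596 mm².
Path length: 10900 mm³ / 0.06596 mm² → 165251.7 mm.
Extrusion time = 165251.7 / 143, so 1155.6 s.
Number of layers: 259 / 0.097 → 2671 (rounded up).
Layer-change overhead = 2671 × 2.4, so 6410.4 s.
Altogether 1155.6 + 6410.4 = 7566 s, i.e. 2.10 hours.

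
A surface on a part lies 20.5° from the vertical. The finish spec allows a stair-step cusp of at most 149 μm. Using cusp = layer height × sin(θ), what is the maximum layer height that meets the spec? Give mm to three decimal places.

sin(20.5°) = 0.3502; t_max = 0.149/0.3502 = 0.425 mm.

0.425 mm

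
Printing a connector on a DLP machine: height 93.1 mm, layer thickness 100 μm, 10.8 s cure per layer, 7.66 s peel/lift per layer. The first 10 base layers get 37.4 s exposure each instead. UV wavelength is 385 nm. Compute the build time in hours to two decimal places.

Layers = ⌈93.1/0.1⌉ = 931.
Bottom layers = 10 × (37.4 + 7.66) = 450.6 s.
Regular layers = 921 × (10.8 + 7.66) = 17001.66 s.
Total = 450.6 + 17001.66 = 17452.26 s = 4.85 hours.

4.85 hours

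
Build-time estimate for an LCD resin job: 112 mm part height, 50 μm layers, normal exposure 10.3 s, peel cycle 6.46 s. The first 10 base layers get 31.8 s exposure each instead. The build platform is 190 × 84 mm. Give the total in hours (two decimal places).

Layer count = ceil(112 / 0.05) = 2240.
Burn-in layers: 10 × (31.8 + 6.46) → 382.6 s.
Regular layers: 2230 × (10.3 + 6.46) → 37374.8 s.
Sum: 382.6 + 37374.8 = 37757.4 s → 10.49 hours.

10.49 hours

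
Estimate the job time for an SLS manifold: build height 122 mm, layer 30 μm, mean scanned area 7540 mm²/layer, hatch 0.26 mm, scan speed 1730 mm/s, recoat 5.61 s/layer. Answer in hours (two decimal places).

25.28 hours

Layer count = ceil(122 / 0.03) = 4067.
Scan path per layer: 7540 / 0.26 → 29000 mm.
Laser time per layer: 29000 / 1730 → 16.763 s.
Time per layer: 16.763 + 5.61 → 22.373 s.
Build time = 4067 × 22.373 = 90990.991 s = 25.28 hours.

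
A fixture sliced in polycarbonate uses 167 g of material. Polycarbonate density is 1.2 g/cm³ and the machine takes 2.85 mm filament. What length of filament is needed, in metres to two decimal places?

21.82 m

Volume = 167 g / 1.2 g·cm⁻³ = 139.1667 cm³ = 139166.7 mm³.
Cross-section of 2.85 mm filament: π·(2.85/2)² = 6.3794 mm².
L = V/A = 139166.7/6.3794 = 21815.01 mm → 21.82 m.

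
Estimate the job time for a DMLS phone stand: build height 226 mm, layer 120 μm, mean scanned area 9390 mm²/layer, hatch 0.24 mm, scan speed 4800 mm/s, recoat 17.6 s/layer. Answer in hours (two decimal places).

Number of layers: 226 / 0.12 → 1884 (rounded up).
Hatch length per layer = 9390 / 0.24 = 39125 mm.
Scan time per layer: 39125 / 4800 → 8.151 s.
Layer cycle = 8.151 + 17.6 = 25.751 s.
Build time = 1884 × 25.751 = 48514.884 s = 13.48 hours.

13.48 hours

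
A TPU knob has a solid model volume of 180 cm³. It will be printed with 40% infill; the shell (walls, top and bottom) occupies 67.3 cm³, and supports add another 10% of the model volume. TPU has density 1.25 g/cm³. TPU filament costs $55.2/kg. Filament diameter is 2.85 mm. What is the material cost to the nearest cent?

Infill region = 180 − 67.3, so 112.7 cm³.
Infill deposited = 0.40 × 112.7 = 45.08 cm³.
Support = 0.10 × 180, so 18 cm³.
Total printed volume = 67.3 + 45.08 + 18 = 130.38 cm³.
Mass = 130.38 × 1.25 = 162.975 g.
At $55.2/kg: 162.975/1000 × 55.2 = $9.00.

$9.00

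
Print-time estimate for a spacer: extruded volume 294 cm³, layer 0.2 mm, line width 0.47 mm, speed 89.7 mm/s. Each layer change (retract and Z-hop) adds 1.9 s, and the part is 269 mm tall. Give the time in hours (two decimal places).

Line area = 0.2 × 0.47 = 0.094 mm².
Toolpath length = 294 cm³ / 0.094 mm² = 294000 / 0.094 = 3127659.6 mm.
Time extruding = 3127659.6 / 89.7 = 34868 s.
Layers = ⌈269/0.2⌉ = 1345.
Layer-change overhead: 1345 × 1.9 → 2555.5 s.
Total = 34868 + 2555.5 = 37423.5 s = 10.40 hours.

10.40 hours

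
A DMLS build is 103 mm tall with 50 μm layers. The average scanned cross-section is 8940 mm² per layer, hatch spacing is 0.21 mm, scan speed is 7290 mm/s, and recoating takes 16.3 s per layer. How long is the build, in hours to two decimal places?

Layers = ⌈103/0.05⌉ = 2060.
Scan path per layer: 8940 / 0.21 → 42571.4 mm.
Laser time per layer = 42571.4 / 7290 = 5.8397 s.
Per-layer time = 5.8397 + 16.3, so 22.1397 s.
2060 layers × 22.1397 s/layer = 45607.782 s, i.e. 12.67 hours.

12.67 hours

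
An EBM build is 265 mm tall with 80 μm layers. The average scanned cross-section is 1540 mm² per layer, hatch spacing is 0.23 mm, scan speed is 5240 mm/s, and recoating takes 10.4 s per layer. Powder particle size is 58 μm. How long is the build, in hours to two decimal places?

Number of layers: 265 / 0.08 → 3313 (rounded up).
Hatch length per layer = 1540 / 0.23, so 6695.7 mm.
Scan time per layer = 6695.7 / 5240 = 1.2778 s.
Time per layer = 1.2778 + 10.4 = 11.6778 s.
Total: 3313 × 11.6778 s = 38688.5514 s → 10.75 hours.

10.75 hours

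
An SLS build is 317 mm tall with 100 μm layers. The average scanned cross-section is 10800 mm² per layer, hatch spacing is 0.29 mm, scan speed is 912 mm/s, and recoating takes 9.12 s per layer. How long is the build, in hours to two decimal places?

43.99 hours

Layers = ⌈317/0.1⌉ = 3170.
Hatch length per layer = 10800 / 0.29 = 37241.4 mm.
Per-layer scan time = 37241.4 / 912 = 40.8349 s.
Layer cycle: 40.8349 + 9.12 → 49.9549 s.
3170 layers × 49.9549 s/layer = 158357.033 s, i.e. 43.99 hours.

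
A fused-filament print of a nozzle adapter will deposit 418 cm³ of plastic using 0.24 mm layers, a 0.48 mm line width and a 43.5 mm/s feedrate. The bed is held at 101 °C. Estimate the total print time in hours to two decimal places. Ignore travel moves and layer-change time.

Line area: 0.24 × 0.48 → 0.1152 mm².
Total extruded path = 418000/0.1152 = 3628472.2 mm.
Extrusion time = 3628472.2 / 43.5 = 83413.2 s.
83413.2 s = 23.17 hours.

23.17 hours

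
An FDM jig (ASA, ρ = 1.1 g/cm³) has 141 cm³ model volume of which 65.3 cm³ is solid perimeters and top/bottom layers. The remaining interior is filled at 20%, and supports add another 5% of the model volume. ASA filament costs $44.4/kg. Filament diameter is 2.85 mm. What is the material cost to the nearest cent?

$4.27

Interior volume: 141 − 65.3 → 75.7 cm³.
Infill deposited = 0.20 × 75.7, so 15.14 cm³.
Support = 0.05 × 141, so 7.05 cm³.
Deposited volume = 65.3 + 15.14 + 7.05, so 87.49 cm³.
Mass = 87.49 × 1.1, so 96.239 g.
Cost = 96.239 g / 1000 × $44.4/kg = $4.27.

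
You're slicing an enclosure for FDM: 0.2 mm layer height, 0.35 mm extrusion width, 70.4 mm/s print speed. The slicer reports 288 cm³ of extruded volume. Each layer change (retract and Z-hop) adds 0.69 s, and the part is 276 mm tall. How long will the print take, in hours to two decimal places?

Bead cross-section: 0.2 × 0.35 → 0.07 mm².
Path length: 288000 mm³ / 0.07 mm² → 4114285.7 mm.
Print-move time: 4114285.7 / 70.4 → 58441.6 s.
Number of layers: 276 / 0.2 → 1380 (rounded up).
Layer-change overhead = 1380 × 0.69 = 952.2 s.
Total = 58441.6 + 952.2 = 59393.8 s = 16.50 hours.

16.50 hours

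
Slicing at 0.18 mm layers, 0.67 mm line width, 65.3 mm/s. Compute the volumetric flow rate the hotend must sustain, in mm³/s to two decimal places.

Bead cross-section = 0.18 × 0.67, so 0.1206 mm².
Volumetric flow = 65.3 × 0.1206 = 7.88 mm³/s.

7.88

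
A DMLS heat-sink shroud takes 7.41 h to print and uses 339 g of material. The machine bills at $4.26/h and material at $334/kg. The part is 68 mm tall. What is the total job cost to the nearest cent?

Time charge: 4.26 × 7.41 → $31.5666.
Feedstock cost = 334 × 339/1000 = $113.226.
Job cost: 31.5666 + 113.226 = 144.7926 ≈ $144.79.

$144.79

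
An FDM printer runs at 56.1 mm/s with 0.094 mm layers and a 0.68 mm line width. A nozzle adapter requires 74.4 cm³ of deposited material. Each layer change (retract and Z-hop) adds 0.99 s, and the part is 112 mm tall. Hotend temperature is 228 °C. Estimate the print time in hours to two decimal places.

6.09 hours

Extrusion cross-section = 0.094 × 0.68 = 0.06392 mm².
Toolpath length = 74.4 cm³ / 0.06392 mm² = 74400 / 0.06392 = 1163954.9 mm.
Print-move time: 1163954.9 / 56.1 → 20747.9 s.
Layer count = ceil(112 / 0.094) = 1192.
Non-print overhead: 1192 × 0.99 → 1180.08 s.
Altogether 20747.9 + 1180.08 = 21927.98 s, i.e. 6.09 hours.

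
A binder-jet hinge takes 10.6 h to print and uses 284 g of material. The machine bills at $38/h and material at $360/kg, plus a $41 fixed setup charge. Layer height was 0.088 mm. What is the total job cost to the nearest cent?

Machine cost = 38 × 10.6, so $402.80.
Material cost = 360 × 284/1000 = $102.24.
Total = 402.80 + 102.24 + 41 = $546.04.

$546.04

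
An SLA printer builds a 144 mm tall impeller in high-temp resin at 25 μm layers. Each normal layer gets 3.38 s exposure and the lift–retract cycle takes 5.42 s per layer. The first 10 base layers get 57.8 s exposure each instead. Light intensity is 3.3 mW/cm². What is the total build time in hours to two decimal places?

Layers = ⌈144/0.025⌉ = 5760.
Base layers: 10 × (57.8 + 5.42) → 632.2 s.
Regular layers = 5750 × (3.38 + 5.42) = 50600 s.
Total = 632.2 + 50600 = 51232.2 s = 14.23 hours.

14.23 hours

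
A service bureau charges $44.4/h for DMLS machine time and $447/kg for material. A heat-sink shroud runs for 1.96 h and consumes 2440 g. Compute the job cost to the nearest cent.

$1177.70

Machine cost = 44.4 × 1.96 = $87.024.
Feedstock cost: 447 × 2440/1000 → $1090.68.
Job cost: 87.024 + 1090.68 = 1177.704 ≈ $1177.70.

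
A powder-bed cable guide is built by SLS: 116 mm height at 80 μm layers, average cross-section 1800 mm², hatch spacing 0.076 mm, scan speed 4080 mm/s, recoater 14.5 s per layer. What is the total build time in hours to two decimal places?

8.18 hours

Number of layers: 116 / 0.08 → 1450 (rounded up).
Hatch length per layer: 1800 / 0.076 → 23684.2 mm.
Laser time per layer = 23684.2 / 4080, so 5.805 s.
Per-layer time = 5.805 + 14.5, so 20.305 s.
Build time = 1450 × 20.305 = 29442.25 s = 8.18 hours.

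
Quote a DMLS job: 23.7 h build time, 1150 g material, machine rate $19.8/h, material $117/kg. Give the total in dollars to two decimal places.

Machine cost = 19.8 × 23.7, so $469.26.
Material cost: 117 × 1150/1000 → $134.55.
Job cost: 469.26 + 134.55 = $603.81.

$603.81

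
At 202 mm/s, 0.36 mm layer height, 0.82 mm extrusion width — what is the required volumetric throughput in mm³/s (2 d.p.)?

Bead cross-section = 0.36 × 0.82, so 0.2952 mm².
Q = v·A = 202 × 0.2952 = 59.63 mm³/s.

59.63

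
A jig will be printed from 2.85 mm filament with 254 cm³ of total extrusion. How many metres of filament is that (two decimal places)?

Cross-section of 2.85 mm filament: π·(2.85/2)² = 6.3794 mm².
Length = 254 cm³ / 6.3794 mm² = 254000 / 6.3794 = 39815.66 mm = 39.82 m.

39.82 m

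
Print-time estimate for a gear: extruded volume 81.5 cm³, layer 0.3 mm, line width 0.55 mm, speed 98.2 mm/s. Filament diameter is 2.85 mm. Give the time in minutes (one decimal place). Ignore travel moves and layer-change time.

Extrusion cross-section: 0.3 × 0.55 → 0.165 mm².
Path length: 81500 mm³ / 0.165 mm² → 493939.4 mm.
Extrusion time = 493939.4 / 98.2, so 5029.9 s.
In the requested units: 5029.9 s = 83.8 minutes.

83.8 minutes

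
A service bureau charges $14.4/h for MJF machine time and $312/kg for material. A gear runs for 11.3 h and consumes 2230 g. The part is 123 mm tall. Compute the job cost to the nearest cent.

$858.48

Machine-time cost: 14.4 × 11.3 → $162.72.
Feedstock cost: 312 × 2230/1000 → $695.76.
Total = 162.72 + 695.76 = $858.48.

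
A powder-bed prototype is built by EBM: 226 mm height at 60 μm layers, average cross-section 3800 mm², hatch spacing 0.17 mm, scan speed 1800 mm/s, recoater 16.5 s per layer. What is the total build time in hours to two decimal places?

Layer count = ceil(226 / 0.06) = 3767.
Per-layer scan distance = 3800 / 0.17 = 22352.9 mm.
Beam time per layer: 22352.9 / 1800 → 12.4183 s.
Time per layer: 12.4183 + 16.5 → 28.9183 s.
Build time = 3767 × 28.9183 = 108935.2361 s = 30.26 hours.

30.26 hours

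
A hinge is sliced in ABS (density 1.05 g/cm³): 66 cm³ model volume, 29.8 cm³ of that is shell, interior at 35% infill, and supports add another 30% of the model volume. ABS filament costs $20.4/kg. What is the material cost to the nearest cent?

$1.33

Volume inside the shell: 66 − 29.8 → 36.2 cm³.
Deposited infill = 0.35 × 36.2, so 12.67 cm³.
Support = 0.30 × 66 = 19.8 cm³.
Deposited volume = 29.8 + 12.67 + 19.8 = 62.27 cm³.
Mass = 62.27 × 1.05 = 65.3835 g.
At $20.4/kg: 65.3835/1000 × 20.4 = $1.33.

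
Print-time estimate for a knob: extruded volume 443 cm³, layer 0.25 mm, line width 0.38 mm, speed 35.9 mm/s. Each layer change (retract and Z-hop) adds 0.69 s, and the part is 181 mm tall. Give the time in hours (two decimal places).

Extrusion cross-section: 0.25 × 0.38 → 0.095 mm².
Path length: 443000 mm³ / 0.095 mm² → 4663157.9 mm.
Extrusion time = 4663157.9 / 35.9, so 129893 s.
Layers = ⌈181/0.25⌉ = 724.
Z-hop total = 724 × 0.69, so 499.56 s.
Total = 129893 + 499.56 = 130392.56 s = 36.22 hours.

36.22 hours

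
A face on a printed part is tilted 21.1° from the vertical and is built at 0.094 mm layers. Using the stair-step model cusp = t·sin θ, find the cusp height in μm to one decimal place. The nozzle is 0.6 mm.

sin(21.1°) = 0.3600, so cusp = 0.094 × 0.3600 = 0.03384 mm → 33.8 μm.

33.8 μm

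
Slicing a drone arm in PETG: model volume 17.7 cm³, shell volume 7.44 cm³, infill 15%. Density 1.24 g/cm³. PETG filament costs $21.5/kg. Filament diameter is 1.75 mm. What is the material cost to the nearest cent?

Infill region = 17.7 − 7.44, so 10.26 cm³.
Infill volume: 0.15 × 10.26 → 1.539 cm³.
Deposited volume: 7.44 + 1.539 → 8.979 cm³.
Mass: 8.979 × 1.24 → 11.13396 g.
At $21.5/kg: 11.13396/1000 × 21.5 = $0.24.

$0.24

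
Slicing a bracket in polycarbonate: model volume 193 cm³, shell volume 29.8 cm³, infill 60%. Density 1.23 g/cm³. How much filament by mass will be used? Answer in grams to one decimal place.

Infill region = 193 − 29.8 = 163.2 cm³.
Infill volume = 0.60 × 163.2, so 97.92 cm³.
Total extruded = 29.8 + 97.92, so 127.72 cm³.
Mass = 127.72 × 1.23, so 157.0956 g.

157.1 g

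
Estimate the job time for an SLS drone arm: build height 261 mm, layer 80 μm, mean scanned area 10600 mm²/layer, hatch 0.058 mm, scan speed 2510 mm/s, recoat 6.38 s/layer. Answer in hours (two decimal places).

71.78 hours

Layers = ⌈261/0.08⌉ = 3263.
Per-layer scan distance: 10600 / 0.058 → 182758.6 mm.
Laser time per layer: 182758.6 / 2510 → 72.8122 s.
Layer cycle = 72.8122 + 6.38, so 79.1922 s.
3263 layers × 79.1922 s/layer = 258404.1486 s, i.e. 71.78 hours.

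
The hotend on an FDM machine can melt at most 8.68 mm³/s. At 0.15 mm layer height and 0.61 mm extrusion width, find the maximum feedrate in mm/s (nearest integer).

Extrusion cross-section: 0.15 × 0.61 → 0.0915 mm².
v_max = Q/A = 8.68/0.0915 = 94.86 mm/s → 95 mm/s.

95 mm/s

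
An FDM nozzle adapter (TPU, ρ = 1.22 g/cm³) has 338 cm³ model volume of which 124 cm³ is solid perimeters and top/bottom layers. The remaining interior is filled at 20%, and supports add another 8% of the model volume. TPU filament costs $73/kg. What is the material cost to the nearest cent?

Interior volume = 338 − 124, so 214 cm³.
Infill deposited = 0.20 × 214, so 42.8 cm³.
Support: 0.08 × 338 → 27.04 cm³.
Total extruded = 124 + 42.8 + 27.04 = 193.84 cm³.
Mass = 193.84 × 1.22, so 236.4848 g.
At $73/kg: 236.4848/1000 × 73 = $17.26.

$17.26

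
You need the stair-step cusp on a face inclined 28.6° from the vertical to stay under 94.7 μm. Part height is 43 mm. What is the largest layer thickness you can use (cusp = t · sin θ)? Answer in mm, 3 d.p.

t = h_c / sin θ = 0.0947 / 0.4787 = 0.198 mm.

0.198 mm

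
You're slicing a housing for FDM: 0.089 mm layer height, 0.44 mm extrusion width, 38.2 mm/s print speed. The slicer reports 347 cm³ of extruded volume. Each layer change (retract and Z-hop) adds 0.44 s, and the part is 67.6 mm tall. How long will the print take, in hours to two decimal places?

Bead cross-section = 0.089 × 0.44 = 0.03916 mm².
Total extruded path = 347000/0.03916 = 8861082.7 mm.
Time extruding = 8861082.7 / 38.2, so 231965.5 s.
Layers = ⌈67.6/0.089⌉ = 760.
Non-print overhead: 760 × 0.44 → 334.4 s.
Altogether 231965.5 + 334.4 = 232299.9 s, i.e. 64.53 hours.

64.53 hours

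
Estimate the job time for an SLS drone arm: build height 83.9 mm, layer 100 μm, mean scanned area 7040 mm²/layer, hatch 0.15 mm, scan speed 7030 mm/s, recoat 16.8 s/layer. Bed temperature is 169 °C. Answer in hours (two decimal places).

Layers = ⌈83.9/0.1⌉ = 839.
Scan path per layer: 7040 / 0.15 → 46933.3 mm.
Laser time per layer = 46933.3 / 7030, so 6.6761 s.
Per-layer time = 6.6761 + 16.8 = 23.4761 s.
839 layers × 23.4761 s/layer = 19696.4479 s, i.e. 5.47 hours.

5.47 hours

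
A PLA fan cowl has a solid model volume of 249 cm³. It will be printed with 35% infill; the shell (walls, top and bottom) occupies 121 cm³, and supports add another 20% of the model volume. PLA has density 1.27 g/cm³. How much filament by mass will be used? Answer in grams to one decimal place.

273.8 g

Volume inside the shell: 249 − 121 → 128 cm³.
Deposited infill: 0.35 × 128 → 44.8 cm³.
Support: 0.20 × 249 → 49.8 cm³.
Total printed volume = 121 + 44.8 + 49.8 = 215.6 cm³.
Mass: 215.6 × 1.27 → 273.812 g.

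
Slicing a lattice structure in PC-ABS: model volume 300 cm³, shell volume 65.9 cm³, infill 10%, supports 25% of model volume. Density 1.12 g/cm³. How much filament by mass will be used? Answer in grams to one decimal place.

Interior volume: 300 − 65.9 → 234.1 cm³.
Infill volume: 0.10 × 234.1 → 23.41 cm³.
Support: 0.25 × 300 → 75 cm³.
Total extruded = 65.9 + 23.41 + 75 = 164.31 cm³.
Mass = 164.31 × 1.12 = 184.0272 g.

184.0 g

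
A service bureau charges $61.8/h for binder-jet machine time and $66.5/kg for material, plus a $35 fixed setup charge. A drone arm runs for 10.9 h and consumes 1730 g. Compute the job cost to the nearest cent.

$823.67

Time charge = 61.8 × 10.9 = $673.62.
Feedstock cost: 66.5 × 1730/1000 → $115.045.
Total = 673.62 + 115.045 + 35 = 823.665 ≈ $823.67.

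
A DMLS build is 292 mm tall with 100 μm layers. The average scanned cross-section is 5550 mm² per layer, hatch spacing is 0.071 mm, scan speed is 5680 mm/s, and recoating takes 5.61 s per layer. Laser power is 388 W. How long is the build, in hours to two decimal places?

15.71 hours

Layers = ⌈292/0.1⌉ = 2920.
Per-layer scan distance = 5550 / 0.071 = 78169 mm.
Per-layer scan time = 78169 / 5680, so 13.7621 s.
Layer cycle = 13.7621 + 5.61 = 19.3721 s.
Build time = 2920 × 19.3721 = 56566.532 s = 15.71 hours.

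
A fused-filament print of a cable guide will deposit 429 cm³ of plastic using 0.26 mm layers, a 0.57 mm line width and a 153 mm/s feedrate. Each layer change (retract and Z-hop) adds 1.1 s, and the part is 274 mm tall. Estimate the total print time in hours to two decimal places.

Line area: 0.26 × 0.57 → 0.1482 mm².
Toolpath length = 429 cm³ / 0.1482 mm² = 429000 / 0.1482 = 2894736.8 mm.
Print-move time = 2894736.8 / 153 = 18919.8 s.
Layers = ⌈274/0.26⌉ = 1054.
Layer-change overhead = 1054 × 1.1, so 1159.4 s.
Altogether 18919.8 + 1159.4 = 20079.2 s, i.e. 5.58 hours.

5.58 hours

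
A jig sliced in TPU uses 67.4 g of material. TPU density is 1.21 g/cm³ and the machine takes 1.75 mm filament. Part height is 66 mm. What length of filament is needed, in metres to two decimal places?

Extruded volume: 67.4/1.21 = 55.7025 cm³ (55702.5 mm³).
Filament cross-section = π × (1.75/2)² = 2.4053 mm².
L = V/A = 55702.5/2.4053 = 23158.23 mm → 23.16 m.

23.16 m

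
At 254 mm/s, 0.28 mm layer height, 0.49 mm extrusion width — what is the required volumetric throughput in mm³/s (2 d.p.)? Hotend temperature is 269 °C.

34.85

Bead cross-section = 0.28 × 0.49 = 0.1372 mm².
Q = v·A = 254 × 0.1372 = 34.85 mm³/s.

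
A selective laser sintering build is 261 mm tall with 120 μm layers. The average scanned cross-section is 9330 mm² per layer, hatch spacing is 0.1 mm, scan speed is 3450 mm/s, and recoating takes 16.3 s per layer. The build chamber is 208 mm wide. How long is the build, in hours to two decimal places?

26.19 hours

Number of layers: 261 / 0.12 → 2175 (rounded up).
Hatch length per layer = 9330 / 0.1, so 93300 mm.
Laser time per layer = 93300 / 3450, so 27.0435 s.
Time per layer = 27.0435 + 16.3, so 43.3435 s.
Build time = 2175 × 43.3435 = 94272.1125 s = 26.19 hours.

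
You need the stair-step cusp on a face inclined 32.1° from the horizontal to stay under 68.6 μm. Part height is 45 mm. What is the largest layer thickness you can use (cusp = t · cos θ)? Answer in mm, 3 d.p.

t = h_c / cos θ = 0.0686 / 0.8471 = 0.081 mm.

0.081 mm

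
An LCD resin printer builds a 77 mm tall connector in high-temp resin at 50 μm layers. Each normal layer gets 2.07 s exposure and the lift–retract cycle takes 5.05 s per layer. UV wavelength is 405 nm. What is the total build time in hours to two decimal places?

Number of layers: 77 / 0.05 → 1540 (rounded up).
Each layer takes = 2.07 + 5.05, so 7.12 s.
Build time: 1540 × 7.12 s = 10964.8 s, i.e. 3.05 hours.

3.05 hours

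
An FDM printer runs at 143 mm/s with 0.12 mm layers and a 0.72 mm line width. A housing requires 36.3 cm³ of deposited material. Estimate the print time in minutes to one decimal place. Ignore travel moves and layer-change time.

Line area = 0.12 × 0.72 = 0.0864 mm².
Total extruded path = 36300/0.0864 = 420138.9 mm.
Extrusion time: 420138.9 / 143 → 2938 s.
That's 2938 s → 49.0 minutes.

49.0 minutes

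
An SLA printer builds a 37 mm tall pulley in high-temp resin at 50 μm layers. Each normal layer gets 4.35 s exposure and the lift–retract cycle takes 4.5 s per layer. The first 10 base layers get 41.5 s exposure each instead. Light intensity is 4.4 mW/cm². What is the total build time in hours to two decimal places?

1.92 hours

Layers = ⌈37/0.05⌉ = 740.
Burn-in layers = 10 × (41.5 + 4.5) = 460 s.
Remaining layers = 730 × (4.35 + 4.5), so 6460.5 s.
Total = 460 + 6460.5 = 6920.5 s = 1.92 hours.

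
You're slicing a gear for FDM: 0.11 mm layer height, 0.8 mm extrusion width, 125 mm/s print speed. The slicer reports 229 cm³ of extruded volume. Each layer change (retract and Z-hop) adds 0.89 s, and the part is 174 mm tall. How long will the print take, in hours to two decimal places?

6.17 hours

Bead cross-section = 0.11 × 0.8, so 0.088 mm².
Path length: 229000 mm³ / 0.088 mm² → 2602272.7 mm.
Time extruding: 2602272.7 / 125 → 20818.2 s.
Layers = ⌈174/0.11⌉ = 1582.
Non-print overhead: 1582 × 0.89 → 1407.98 s.
Altogether 20818.2 + 1407.98 = 22226.18 s, i.e. 6.17 hours.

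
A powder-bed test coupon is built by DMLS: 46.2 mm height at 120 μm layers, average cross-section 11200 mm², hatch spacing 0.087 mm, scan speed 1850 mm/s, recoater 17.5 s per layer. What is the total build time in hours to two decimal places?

9.31 hours

Layer count = ceil(46.2 / 0.12) = 385.
Hatch length per layer = 11200 / 0.087 = 128735.6 mm.
Laser time per layer = 128735.6 / 1850, so 69.5868 s.
Per-layer time = 69.5868 + 17.5, so 87.0868 s.
Total: 385 × 87.0868 s = 33528.418 s → 9.31 hours.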